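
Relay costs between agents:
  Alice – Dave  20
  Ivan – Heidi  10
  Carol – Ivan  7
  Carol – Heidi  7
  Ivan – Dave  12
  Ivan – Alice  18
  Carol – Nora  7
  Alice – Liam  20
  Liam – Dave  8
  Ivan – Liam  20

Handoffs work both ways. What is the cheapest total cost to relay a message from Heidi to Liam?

30

Some routes from Heidi to Liam:
Heidi -> Carol -> Ivan -> Liam: 7 + 7 + 20 = 34
Heidi -> Ivan -> Alice -> Liam: 10 + 18 + 20 = 48
Heidi -> Ivan -> Dave -> Liam: 10 + 12 + 8 = 30
Heidi -> Ivan -> Liam: 10 + 20 = 30
Heidi -> Carol -> Ivan -> Dave -> Liam: 7 + 7 + 12 + 8 = 34
Shortest: 30.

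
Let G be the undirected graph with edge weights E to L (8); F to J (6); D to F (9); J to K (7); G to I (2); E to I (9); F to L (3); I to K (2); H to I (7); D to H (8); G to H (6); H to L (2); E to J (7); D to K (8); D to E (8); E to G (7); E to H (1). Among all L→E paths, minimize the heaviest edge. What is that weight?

2

Checking several routes:
L - H - G - E: max(2, 6, 7) = 7
L - H - I - G - E: max(2, 7, 2, 7) = 7
L - H - I - K - J - E: max(2, 7, 2, 7, 7) = 7
L - H - E: max(2, 1) = 2
Smallest bottleneck: 2.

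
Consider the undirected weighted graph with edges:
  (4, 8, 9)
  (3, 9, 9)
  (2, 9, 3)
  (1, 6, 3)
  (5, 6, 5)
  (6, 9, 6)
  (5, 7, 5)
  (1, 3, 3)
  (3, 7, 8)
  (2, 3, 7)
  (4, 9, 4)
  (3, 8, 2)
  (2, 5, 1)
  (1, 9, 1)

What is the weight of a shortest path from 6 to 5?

Some routes from 6 to 5:
6-1-3-9-2-5: 3 + 3 + 9 + 3 + 1 = 19
6-5: 5
6-1-9-2-5: 3 + 1 + 3 + 1 = 8
6-9-2-5: 6 + 3 + 1 = 10
6-1-3-2-5: 3 + 3 + 7 + 1 = 14
6-9-1-3-2-5: 6 + 1 + 3 + 7 + 1 = 18
The minimum is 5.

5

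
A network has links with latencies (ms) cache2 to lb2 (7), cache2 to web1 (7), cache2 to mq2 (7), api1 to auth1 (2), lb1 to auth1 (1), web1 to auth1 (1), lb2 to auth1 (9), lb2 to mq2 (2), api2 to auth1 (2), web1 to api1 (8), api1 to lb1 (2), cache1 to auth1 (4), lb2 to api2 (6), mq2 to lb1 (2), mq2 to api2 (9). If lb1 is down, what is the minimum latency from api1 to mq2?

12

Comparing a few candidate routes:
api1→auth1→web1→cache2→lb2→mq2: 2 + 1 + 7 + 7 + 2 = 19
api1→auth1→api2→mq2: 2 + 2 + 9 = 13
api1→web1→auth1→api2→lb2→mq2: 8 + 1 + 2 + 6 + 2 = 19
api1→auth1→api2→lb2→mq2: 2 + 2 + 6 + 2 = 12
api1→auth1→lb2→mq2: 2 + 9 + 2 = 13
api1→auth1→web1→cache2→mq2: 2 + 1 + 7 + 7 = 17
The minimum is 12 ms.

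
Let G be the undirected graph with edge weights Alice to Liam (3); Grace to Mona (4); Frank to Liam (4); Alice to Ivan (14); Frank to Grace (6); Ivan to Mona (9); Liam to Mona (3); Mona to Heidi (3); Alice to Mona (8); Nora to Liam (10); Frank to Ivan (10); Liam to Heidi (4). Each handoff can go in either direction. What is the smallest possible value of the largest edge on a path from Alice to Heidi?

Some routes from Alice to Heidi:
Alice-Liam-Mona-Heidi: max(3, 3, 3) = 3
Alice-Liam-Heidi: max(3, 4) = 4
Alice-Mona-Grace-Frank-Liam-Heidi: max(8, 4, 6, 4, 4) = 8
Alice-Mona-Liam-Heidi: max(8, 3, 4) = 8
Alice-Liam-Frank-Grace-Mona-Heidi: max(3, 4, 6, 4, 3) = 6
Smallest bottleneck: 3.

3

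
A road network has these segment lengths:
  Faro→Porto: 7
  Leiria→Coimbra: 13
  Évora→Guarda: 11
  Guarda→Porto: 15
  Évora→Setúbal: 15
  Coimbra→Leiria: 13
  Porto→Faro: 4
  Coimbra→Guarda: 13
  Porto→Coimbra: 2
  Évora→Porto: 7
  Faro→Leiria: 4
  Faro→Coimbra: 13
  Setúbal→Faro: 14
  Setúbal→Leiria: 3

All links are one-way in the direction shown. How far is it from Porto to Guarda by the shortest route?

15

Routes from Porto to Guarda:
Porto -> Faro -> Coimbra -> Guarda: 4 + 13 + 13 = 30
Porto -> Coimbra -> Guarda: 2 + 13 = 15
Porto -> Faro -> Leiria -> Coimbra -> Guarda: 4 + 4 + 13 + 13 = 34
Best route has total 15.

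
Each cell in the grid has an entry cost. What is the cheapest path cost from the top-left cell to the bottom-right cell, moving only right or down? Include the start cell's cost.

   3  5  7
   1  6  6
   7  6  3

Take r0c0 -> r1c0 -> r1c1 -> r1c2 -> r2c2 for a total of 3 + 1 + 6 + 6 + 3 = 19.

19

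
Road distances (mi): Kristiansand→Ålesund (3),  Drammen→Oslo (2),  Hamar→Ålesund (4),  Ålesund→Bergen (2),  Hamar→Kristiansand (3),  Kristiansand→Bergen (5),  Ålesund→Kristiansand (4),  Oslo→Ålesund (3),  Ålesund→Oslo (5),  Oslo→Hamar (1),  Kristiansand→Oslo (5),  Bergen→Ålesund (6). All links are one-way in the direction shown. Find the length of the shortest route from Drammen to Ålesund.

Candidate routes:
Drammen→Oslo→Hamar→Kristiansand→Ålesund: 2 + 1 + 3 + 3 = 9
Drammen→Oslo→Hamar→Ålesund: 2 + 1 + 4 = 7
Drammen→Oslo→Hamar→Kristiansand→Bergen→Ålesund: 2 + 1 + 3 + 5 + 6 = 17
Drammen→Oslo→Ålesund: 2 + 3 = 5
The minimum is 5 mi.

5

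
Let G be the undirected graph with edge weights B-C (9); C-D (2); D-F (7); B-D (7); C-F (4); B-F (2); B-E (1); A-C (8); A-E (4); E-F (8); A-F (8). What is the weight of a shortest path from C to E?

Checking several routes:
C→F→B→E: 4 + 2 + 1 = 7
C→B→E: 9 + 1 = 10
C→D→F→B→E: 2 + 7 + 2 + 1 = 12
C→D→B→E: 2 + 7 + 1 = 10
Shortest: 7.

7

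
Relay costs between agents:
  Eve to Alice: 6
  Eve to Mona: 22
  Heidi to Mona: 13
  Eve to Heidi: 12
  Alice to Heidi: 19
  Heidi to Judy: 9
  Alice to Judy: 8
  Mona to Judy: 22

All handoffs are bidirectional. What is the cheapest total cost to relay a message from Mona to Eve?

22

Checking several routes:
Mona → Eve: 22
Mona → Heidi → Eve: 13 + 12 = 25
Mona → Heidi → Judy → Alice → Eve: 13 + 9 + 8 + 6 = 36
Best route has total 22.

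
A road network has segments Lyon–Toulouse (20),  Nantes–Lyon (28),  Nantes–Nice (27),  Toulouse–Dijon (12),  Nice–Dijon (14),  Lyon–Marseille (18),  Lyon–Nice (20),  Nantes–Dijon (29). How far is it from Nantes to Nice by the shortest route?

Routes from Nantes to Nice:
Nantes-Dijon-Nice: 29 + 14 = 43
Nantes-Dijon-Toulouse-Lyon-Nice: 29 + 12 + 20 + 20 = 81
Nantes-Lyon-Nice: 28 + 20 = 48
Nantes-Lyon-Toulouse-Dijon-Nice: 28 + 20 + 12 + 14 = 74
Nantes-Nice: 27
Shortest: 27 km.

27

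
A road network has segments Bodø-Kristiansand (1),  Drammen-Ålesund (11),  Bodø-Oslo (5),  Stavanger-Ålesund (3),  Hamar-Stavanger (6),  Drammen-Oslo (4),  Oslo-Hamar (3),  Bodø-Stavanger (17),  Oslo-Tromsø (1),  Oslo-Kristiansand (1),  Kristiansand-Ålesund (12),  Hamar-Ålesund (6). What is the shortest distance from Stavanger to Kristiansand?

10

Comparing a few candidate routes:
Stavanger-Ålesund-Hamar-Oslo-Kristiansand: 3 + 6 + 3 + 1 = 13
Stavanger-Ålesund-Kristiansand: 3 + 12 = 15
Stavanger-Hamar-Oslo-Kristiansand: 6 + 3 + 1 = 10
Shortest: 10.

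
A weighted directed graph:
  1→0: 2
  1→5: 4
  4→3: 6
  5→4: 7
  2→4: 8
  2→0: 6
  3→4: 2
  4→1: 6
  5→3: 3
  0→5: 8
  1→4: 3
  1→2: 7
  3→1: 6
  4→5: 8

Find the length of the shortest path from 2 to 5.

14

A few of the 2→5 routes:
2-4-1-5: 8 + 6 + 4 = 18
2-0-5: 6 + 8 = 14
2-4-3-1-5: 8 + 6 + 6 + 4 = 24
2-4-5: 8 + 8 = 16
2-4-1-0-5: 8 + 6 + 2 + 8 = 24
Best route has total 14.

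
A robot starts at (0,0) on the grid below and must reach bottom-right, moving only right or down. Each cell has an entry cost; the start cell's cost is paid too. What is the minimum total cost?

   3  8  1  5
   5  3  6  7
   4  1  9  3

24

Path (0,0) (1,0) (1,1) (2,1) (2,2) (2,3): 3 + 5 + 3 + 1 + 9 + 3 = 24.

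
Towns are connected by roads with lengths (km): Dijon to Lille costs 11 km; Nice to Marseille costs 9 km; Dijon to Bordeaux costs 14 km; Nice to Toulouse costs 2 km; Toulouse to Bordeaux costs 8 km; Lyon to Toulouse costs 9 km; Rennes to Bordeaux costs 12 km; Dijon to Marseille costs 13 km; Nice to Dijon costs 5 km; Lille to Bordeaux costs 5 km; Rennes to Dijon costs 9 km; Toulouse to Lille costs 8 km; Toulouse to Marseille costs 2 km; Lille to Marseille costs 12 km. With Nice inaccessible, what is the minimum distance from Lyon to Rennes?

29

A few of the Lyon→Rennes routes:
Lyon → Toulouse → Marseille → Dijon → Rennes: 9 + 2 + 13 + 9 = 33
Lyon → Toulouse → Lille → Dijon → Rennes: 9 + 8 + 11 + 9 = 37
Lyon → Toulouse → Bordeaux → Rennes: 9 + 8 + 12 = 29
Lyon → Toulouse → Lille → Bordeaux → Rennes: 9 + 8 + 5 + 12 = 34
Best route has total 29 km.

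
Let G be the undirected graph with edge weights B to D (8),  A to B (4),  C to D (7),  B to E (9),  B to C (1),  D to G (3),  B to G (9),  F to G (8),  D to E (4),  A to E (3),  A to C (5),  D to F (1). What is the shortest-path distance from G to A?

10

Some routes from G to A:
G -> B -> A: 9 + 4 = 13
G -> D -> C -> A: 3 + 7 + 5 = 15
G -> D -> B -> A: 3 + 8 + 4 = 15
G -> D -> E -> A: 3 + 4 + 3 = 10
Best route has total 10.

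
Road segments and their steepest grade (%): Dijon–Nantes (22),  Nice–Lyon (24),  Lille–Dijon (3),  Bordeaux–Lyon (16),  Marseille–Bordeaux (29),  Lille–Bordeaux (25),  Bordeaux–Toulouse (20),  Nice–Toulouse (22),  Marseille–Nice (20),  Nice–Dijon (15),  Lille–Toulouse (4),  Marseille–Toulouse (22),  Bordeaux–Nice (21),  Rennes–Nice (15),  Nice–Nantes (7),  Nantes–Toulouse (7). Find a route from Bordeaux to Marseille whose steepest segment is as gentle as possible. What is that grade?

Comparing a few candidate routes:
Bordeaux -> Nice -> Marseille: max(21, 20) = 21
Bordeaux -> Toulouse -> Lille -> Dijon -> Nice -> Marseille: max(20, 4, 3, 15, 20) = 20
Bordeaux -> Toulouse -> Nantes -> Nice -> Marseille: max(20, 7, 7, 20) = 20
Bordeaux -> Nice -> Nantes -> Dijon -> Lille -> Toulouse -> Marseille: max(21, 7, 22, 3, 4, 22) = 22
Bordeaux -> Nice -> Toulouse -> Marseille: max(21, 22, 22) = 22
The minimum achievable maximum is 20%.

20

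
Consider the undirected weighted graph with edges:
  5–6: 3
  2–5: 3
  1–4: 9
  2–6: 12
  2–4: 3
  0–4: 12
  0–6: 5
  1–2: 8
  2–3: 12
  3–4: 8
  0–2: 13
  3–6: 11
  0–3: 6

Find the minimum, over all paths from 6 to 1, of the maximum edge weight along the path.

Comparing a few candidate routes:
6 → 0 → 3 → 4 → 2 → 1: max(5, 6, 8, 3, 8) = 8
6 → 0 → 3 → 4 → 1: max(5, 6, 8, 9) = 9
6 → 5 → 2 → 1: max(3, 3, 8) = 8
Smallest bottleneck: 8.

8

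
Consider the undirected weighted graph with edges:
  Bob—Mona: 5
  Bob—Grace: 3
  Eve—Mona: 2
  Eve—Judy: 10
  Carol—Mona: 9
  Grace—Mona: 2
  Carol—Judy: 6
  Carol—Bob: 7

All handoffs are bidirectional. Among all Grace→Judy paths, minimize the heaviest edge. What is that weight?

7

Comparing a few candidate routes:
Grace -> Mona -> Bob -> Carol -> Judy: max(2, 5, 7, 6) = 7
Grace -> Bob -> Carol -> Judy: max(3, 7, 6) = 7
Grace -> Mona -> Carol -> Judy: max(2, 9, 6) = 9
Grace -> Bob -> Mona -> Carol -> Judy: max(3, 5, 9, 6) = 9
Grace -> Bob -> Mona -> Eve -> Judy: max(3, 5, 2, 10) = 10
Smallest bottleneck: 7.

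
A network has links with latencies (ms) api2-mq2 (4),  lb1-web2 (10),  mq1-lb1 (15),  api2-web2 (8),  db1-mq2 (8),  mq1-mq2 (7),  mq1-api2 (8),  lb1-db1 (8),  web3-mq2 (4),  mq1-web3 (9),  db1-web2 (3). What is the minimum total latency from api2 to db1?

11

Checking several routes:
api2 -> mq2 -> db1: 4 + 8 = 12
api2 -> web2 -> lb1 -> db1: 8 + 10 + 8 = 26
api2 -> web2 -> db1: 8 + 3 = 11
api2 -> mq1 -> mq2 -> db1: 8 + 7 + 8 = 23
The minimum is 11 ms.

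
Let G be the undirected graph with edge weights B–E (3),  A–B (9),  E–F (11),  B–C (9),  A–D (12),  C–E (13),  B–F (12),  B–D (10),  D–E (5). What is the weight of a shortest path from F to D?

Comparing a few candidate routes:
F -> B -> A -> D: 12 + 9 + 12 = 33
F -> B -> E -> D: 12 + 3 + 5 = 20
F -> E -> B -> D: 11 + 3 + 10 = 24
F -> B -> D: 12 + 10 = 22
F -> E -> B -> A -> D: 11 + 3 + 9 + 12 = 35
F -> E -> D: 11 + 5 = 16
Best route has total 16.

16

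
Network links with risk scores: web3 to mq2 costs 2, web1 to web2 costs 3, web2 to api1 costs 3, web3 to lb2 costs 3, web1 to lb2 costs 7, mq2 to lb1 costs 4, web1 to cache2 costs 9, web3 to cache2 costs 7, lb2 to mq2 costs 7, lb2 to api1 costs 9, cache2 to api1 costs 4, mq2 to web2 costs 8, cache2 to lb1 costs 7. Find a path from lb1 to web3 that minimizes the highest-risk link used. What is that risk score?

4

Comparing a few candidate routes:
lb1-mq2-web3: max(4, 2) = 4
lb1-mq2-lb2-web3: max(4, 7, 3) = 7
lb1-mq2-lb2-web1-web2-api1-cache2-web3: max(4, 7, 7, 3, 3, 4, 7) = 7
Smallest bottleneck: 4.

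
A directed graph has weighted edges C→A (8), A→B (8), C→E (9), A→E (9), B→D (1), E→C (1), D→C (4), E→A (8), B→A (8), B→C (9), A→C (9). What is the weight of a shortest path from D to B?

20

Routes from D to B:
D-C-A-B: 4 + 8 + 8 = 20
D-C-E-A-B: 4 + 9 + 8 + 8 = 29
Shortest: 20.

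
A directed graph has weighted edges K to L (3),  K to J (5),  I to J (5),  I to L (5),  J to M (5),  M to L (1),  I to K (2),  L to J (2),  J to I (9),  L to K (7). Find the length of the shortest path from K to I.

Paths from K to I:
K-L-J-I: 3 + 2 + 9 = 14
K-J-I: 5 + 9 = 14
Shortest: 14.

14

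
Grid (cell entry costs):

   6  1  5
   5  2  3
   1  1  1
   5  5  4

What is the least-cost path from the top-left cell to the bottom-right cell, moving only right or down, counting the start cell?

15

Path (0,0) → (0,1) → (1,1) → (2,1) → (2,2) → (3,2): 6 + 1 + 2 + 1 + 1 + 4 = 15.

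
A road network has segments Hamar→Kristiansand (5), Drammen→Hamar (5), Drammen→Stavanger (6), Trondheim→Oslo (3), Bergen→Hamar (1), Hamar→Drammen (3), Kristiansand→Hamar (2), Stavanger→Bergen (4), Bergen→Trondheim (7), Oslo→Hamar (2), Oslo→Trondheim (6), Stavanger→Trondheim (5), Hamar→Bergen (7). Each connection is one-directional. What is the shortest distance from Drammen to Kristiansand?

Candidate routes:
Drammen - Stavanger - Trondheim - Oslo - Hamar - Kristiansand: 6 + 5 + 3 + 2 + 5 = 21
Drammen - Stavanger - Bergen - Hamar - Kristiansand: 6 + 4 + 1 + 5 = 16
Drammen - Hamar - Kristiansand: 5 + 5 = 10
Drammen - Stavanger - Bergen - Trondheim - Oslo - Hamar - Kristiansand: 6 + 4 + 7 + 3 + 2 + 5 = 27
Best route has total 10 mi.

10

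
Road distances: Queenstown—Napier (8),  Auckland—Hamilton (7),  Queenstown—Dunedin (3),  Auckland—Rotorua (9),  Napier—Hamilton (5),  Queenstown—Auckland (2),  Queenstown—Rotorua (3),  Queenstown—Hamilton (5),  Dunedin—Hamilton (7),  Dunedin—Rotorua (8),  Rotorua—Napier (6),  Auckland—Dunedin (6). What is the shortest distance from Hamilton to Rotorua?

8

Comparing a few candidate routes:
Hamilton -> Dunedin -> Queenstown -> Rotorua: 7 + 3 + 3 = 13
Hamilton -> Napier -> Queenstown -> Rotorua: 5 + 8 + 3 = 16
Hamilton -> Dunedin -> Rotorua: 7 + 8 = 15
Hamilton -> Auckland -> Queenstown -> Rotorua: 7 + 2 + 3 = 12
Hamilton -> Napier -> Rotorua: 5 + 6 = 11
Hamilton -> Queenstown -> Rotorua: 5 + 3 = 8
Best route has total 8.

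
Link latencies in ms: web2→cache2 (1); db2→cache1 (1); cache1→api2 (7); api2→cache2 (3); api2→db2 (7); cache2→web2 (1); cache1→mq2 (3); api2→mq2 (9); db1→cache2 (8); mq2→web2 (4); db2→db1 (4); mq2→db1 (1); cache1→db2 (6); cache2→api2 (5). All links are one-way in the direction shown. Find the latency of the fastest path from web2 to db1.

Candidate routes:
web2→cache2→api2→mq2→db1: 1 + 5 + 9 + 1 = 16
web2→cache2→api2→db2→cache1→mq2→db1: 1 + 5 + 7 + 1 + 3 + 1 = 18
web2→cache2→api2→db2→db1: 1 + 5 + 7 + 4 = 17
Shortest: 16 ms.

16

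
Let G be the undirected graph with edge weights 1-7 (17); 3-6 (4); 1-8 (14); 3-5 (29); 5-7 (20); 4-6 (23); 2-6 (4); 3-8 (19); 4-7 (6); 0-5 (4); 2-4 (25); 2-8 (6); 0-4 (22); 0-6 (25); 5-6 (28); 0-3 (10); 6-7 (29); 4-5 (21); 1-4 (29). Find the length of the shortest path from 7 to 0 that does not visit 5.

Checking several routes:
7 → 4 → 0: 6 + 22 = 28
7 → 4 → 6 → 3 → 0: 6 + 23 + 4 + 10 = 43
7 → 6 → 3 → 0: 29 + 4 + 10 = 43
The minimum is 28.

28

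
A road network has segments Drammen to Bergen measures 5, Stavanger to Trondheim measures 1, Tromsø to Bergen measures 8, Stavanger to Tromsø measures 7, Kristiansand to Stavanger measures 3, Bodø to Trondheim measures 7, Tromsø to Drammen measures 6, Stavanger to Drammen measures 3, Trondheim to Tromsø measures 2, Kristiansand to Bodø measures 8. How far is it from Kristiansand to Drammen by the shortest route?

Checking several routes:
Kristiansand-Stavanger-Tromsø-Drammen: 3 + 7 + 6 = 16
Kristiansand-Bodø-Trondheim-Stavanger-Drammen: 8 + 7 + 1 + 3 = 19
Kristiansand-Stavanger-Trondheim-Tromsø-Drammen: 3 + 1 + 2 + 6 = 12
Kristiansand-Stavanger-Drammen: 3 + 3 = 6
Best route has total 6.

6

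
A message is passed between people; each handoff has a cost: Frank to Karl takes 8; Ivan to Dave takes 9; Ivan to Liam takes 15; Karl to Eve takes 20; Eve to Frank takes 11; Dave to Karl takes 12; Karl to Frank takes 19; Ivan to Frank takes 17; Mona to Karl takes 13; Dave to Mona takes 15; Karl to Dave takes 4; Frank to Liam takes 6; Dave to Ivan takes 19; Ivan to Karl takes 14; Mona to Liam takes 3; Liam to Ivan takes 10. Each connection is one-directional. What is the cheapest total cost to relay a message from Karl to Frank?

19

Routes from Karl to Frank:
Karl - Eve - Frank: 20 + 11 = 31
Karl - Dave - Ivan - Frank: 4 + 19 + 17 = 40
Karl - Dave - Mona - Liam - Ivan - Frank: 4 + 15 + 3 + 10 + 17 = 49
Karl - Frank: 19
Best route has total 19.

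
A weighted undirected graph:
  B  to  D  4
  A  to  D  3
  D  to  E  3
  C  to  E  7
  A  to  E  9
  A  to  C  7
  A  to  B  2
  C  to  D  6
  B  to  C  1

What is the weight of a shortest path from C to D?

A few of the C→D routes:
C -> A -> D: 7 + 3 = 10
C -> B -> A -> D: 1 + 2 + 3 = 6
C -> B -> D: 1 + 4 = 5
C -> D: 6
Shortest: 5.

5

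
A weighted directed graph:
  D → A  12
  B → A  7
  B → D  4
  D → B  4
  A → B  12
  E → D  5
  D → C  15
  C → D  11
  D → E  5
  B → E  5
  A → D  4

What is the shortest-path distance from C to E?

Candidate routes:
C→D→B→E: 11 + 4 + 5 = 20
C→D→E: 11 + 5 = 16
C→D→A→B→E: 11 + 12 + 12 + 5 = 40
Shortest: 16.

16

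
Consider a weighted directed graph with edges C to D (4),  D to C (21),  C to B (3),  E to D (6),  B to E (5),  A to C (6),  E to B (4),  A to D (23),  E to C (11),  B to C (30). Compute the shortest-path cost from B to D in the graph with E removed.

34

Routes from B to D avoiding E:
B→C→D: 30 + 4 = 34
Shortest: 34.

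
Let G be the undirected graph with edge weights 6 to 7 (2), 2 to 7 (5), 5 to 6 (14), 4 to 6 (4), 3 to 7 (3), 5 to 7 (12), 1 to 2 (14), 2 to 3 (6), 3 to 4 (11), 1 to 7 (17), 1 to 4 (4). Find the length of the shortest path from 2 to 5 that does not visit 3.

Some routes from 2 to 5 avoiding 3:
2→7→1→4→6→5: 5 + 17 + 4 + 4 + 14 = 44
2→1→4→6→5: 14 + 4 + 4 + 14 = 36
2→1→4→6→7→5: 14 + 4 + 4 + 2 + 12 = 36
2→1→7→5: 14 + 17 + 12 = 43
2→7→6→5: 5 + 2 + 14 = 21
2→7→5: 5 + 12 = 17
Best route has total 17.

17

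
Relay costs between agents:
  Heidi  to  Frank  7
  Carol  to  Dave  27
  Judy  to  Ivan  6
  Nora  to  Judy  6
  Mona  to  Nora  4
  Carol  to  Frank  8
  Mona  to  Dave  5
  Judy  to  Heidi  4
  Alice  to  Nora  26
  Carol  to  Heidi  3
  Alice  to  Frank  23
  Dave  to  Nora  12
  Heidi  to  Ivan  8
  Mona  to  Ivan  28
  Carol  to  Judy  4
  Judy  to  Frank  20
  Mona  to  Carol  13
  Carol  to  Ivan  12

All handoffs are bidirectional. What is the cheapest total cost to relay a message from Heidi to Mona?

Some routes from Heidi to Mona:
Heidi - Carol - Mona: 3 + 13 = 16
Heidi - Carol - Judy - Nora - Mona: 3 + 4 + 6 + 4 = 17
Heidi - Judy - Nora - Mona: 4 + 6 + 4 = 14
The minimum is 14.

14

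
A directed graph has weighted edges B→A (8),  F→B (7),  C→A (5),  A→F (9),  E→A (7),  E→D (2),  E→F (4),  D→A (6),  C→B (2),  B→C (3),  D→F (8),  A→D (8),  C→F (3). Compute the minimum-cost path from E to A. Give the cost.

7

Routes from E to A:
E -> F -> B -> C -> A: 4 + 7 + 3 + 5 = 19
E -> D -> F -> B -> C -> A: 2 + 8 + 7 + 3 + 5 = 25
E -> A: 7
E -> F -> B -> A: 4 + 7 + 8 = 19
E -> D -> A: 2 + 6 = 8
E -> D -> F -> B -> A: 2 + 8 + 7 + 8 = 25
Best route has total 7.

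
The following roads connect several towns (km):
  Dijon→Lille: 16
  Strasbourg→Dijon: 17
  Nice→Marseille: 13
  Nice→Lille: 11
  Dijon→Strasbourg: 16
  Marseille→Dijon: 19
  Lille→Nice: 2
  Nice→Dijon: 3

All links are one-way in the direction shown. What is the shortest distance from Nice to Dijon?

Routes from Nice to Dijon:
Nice -> Marseille -> Dijon: 13 + 19 = 32
Nice -> Dijon: 3
The minimum is 3 km.

3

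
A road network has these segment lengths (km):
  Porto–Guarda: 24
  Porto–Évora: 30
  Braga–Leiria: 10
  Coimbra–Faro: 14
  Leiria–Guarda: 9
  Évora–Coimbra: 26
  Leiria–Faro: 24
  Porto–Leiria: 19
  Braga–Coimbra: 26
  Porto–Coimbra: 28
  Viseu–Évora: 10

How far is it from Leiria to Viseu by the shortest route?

Comparing a few candidate routes:
Leiria-Porto-Évora-Viseu: 19 + 30 + 10 = 59
Leiria-Braga-Coimbra-Évora-Viseu: 10 + 26 + 26 + 10 = 72
Leiria-Guarda-Porto-Évora-Viseu: 9 + 24 + 30 + 10 = 73
Shortest: 59 km.

59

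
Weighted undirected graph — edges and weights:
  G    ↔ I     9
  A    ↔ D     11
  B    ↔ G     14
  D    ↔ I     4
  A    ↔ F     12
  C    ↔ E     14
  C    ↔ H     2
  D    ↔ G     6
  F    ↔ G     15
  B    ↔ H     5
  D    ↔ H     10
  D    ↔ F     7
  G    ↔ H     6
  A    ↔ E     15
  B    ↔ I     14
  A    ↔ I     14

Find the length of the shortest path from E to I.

Checking several routes:
E - A - D - I: 15 + 11 + 4 = 30
E - C - H - D - I: 14 + 2 + 10 + 4 = 30
E - C - H - G - I: 14 + 2 + 6 + 9 = 31
E - A - I: 15 + 14 = 29
Best route has total 29.

29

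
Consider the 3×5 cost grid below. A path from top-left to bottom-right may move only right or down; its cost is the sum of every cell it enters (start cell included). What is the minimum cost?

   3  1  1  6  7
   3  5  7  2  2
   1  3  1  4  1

16

Cheapest: [0,0]→[0,1]→[0,2]→[0,3]→[1,3]→[1,4]→[2,4]
  3 + 1 + 1 + 6 + 2 + 2 + 1 = 16
For comparison, the top-then-right route costs 21.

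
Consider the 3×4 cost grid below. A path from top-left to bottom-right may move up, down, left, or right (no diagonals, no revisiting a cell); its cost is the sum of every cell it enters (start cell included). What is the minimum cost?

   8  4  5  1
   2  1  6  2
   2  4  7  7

Cheapest: r0c0 → r1c0 → r1c1 → r1c2 → r1c3 → r2c3
  8 + 2 + 1 + 6 + 2 + 7 = 26

26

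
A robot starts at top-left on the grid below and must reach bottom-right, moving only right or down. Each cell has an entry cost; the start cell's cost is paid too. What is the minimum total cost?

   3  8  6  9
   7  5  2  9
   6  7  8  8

Cheapest: (0,0) -> (1,0) -> (1,1) -> (1,2) -> (2,2) -> (2,3)
  3 + 7 + 5 + 2 + 8 + 8 = 33
(Top row then right column would cost 43.)

33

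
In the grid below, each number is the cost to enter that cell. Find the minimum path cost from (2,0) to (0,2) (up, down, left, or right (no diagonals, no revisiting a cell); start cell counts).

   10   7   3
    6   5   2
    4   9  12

20

Best path: (2,0) → (1,0) → (1,1) → (1,2) → (0,2)
Cost: 4 + 6 + 5 + 2 + 3 = 20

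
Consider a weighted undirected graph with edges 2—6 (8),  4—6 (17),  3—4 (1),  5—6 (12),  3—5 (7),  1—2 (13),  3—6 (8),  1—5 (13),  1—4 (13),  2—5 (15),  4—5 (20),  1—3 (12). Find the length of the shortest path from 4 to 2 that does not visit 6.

Checking several routes:
4 -> 5 -> 2: 20 + 15 = 35
4 -> 1 -> 2: 13 + 13 = 26
4 -> 3 -> 5 -> 2: 1 + 7 + 15 = 23
4 -> 3 -> 5 -> 1 -> 2: 1 + 7 + 13 + 13 = 34
4 -> 3 -> 1 -> 2: 1 + 12 + 13 = 26
Shortest: 23.

23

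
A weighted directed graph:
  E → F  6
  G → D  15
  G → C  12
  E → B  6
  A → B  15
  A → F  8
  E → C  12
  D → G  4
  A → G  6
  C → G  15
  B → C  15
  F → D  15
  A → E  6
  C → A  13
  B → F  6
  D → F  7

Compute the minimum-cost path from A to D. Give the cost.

Some routes from A to D:
A - G - D: 6 + 15 = 21
A - E - F - D: 6 + 6 + 15 = 27
A - F - D: 8 + 15 = 23
Best route has total 21.

21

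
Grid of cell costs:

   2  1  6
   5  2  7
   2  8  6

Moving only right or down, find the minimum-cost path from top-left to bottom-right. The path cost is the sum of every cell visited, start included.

Best path: (0,0)→(0,1)→(1,1)→(1,2)→(2,2)
Cost: 2 + 1 + 2 + 7 + 6 = 18
(Top row then right column would cost 22.)

18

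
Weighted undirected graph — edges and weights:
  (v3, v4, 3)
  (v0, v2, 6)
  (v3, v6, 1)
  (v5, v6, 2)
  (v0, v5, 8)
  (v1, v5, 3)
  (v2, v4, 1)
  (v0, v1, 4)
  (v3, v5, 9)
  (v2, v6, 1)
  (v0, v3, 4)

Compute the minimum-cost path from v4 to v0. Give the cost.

7

Comparing a few candidate routes:
v4→v3→v0: 3 + 4 = 7
v4→v2→v6→v3→v0: 1 + 1 + 1 + 4 = 7
v4→v2→v0: 1 + 6 = 7
v4→v2→v6→v5→v1→v0: 1 + 1 + 2 + 3 + 4 = 11
The minimum is 7.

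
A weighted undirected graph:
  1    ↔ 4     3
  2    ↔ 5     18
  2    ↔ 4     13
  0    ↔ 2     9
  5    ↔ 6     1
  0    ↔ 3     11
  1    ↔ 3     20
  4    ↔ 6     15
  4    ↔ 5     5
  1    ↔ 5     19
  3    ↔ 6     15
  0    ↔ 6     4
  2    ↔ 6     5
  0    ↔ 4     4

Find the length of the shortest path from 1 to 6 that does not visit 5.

11

A few of the 1→6 routes:
1 → 4 → 0 → 2 → 6: 3 + 4 + 9 + 5 = 21
1 → 4 → 0 → 6: 3 + 4 + 4 = 11
1 → 4 → 2 → 6: 3 + 13 + 5 = 21
1 → 4 → 2 → 0 → 6: 3 + 13 + 9 + 4 = 29
1 → 4 → 6: 3 + 15 = 18
The minimum is 11.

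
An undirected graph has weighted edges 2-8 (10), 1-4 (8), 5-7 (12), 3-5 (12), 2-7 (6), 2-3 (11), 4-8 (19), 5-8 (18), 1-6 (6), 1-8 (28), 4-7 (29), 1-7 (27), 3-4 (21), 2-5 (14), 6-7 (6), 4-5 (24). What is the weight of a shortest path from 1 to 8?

27

Checking several routes:
1 - 6 - 7 - 5 - 8: 6 + 6 + 12 + 18 = 42
1 - 6 - 7 - 5 - 2 - 8: 6 + 6 + 12 + 14 + 10 = 48
1 - 8: 28
1 - 6 - 7 - 2 - 8: 6 + 6 + 6 + 10 = 28
1 - 4 - 8: 8 + 19 = 27
1 - 7 - 2 - 8: 27 + 6 + 10 = 43
Shortest: 27.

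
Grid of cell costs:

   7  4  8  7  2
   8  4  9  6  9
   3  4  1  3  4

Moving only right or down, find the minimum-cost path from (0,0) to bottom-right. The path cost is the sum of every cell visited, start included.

Take (0,0) (0,1) (1,1) (2,1) (2,2) (2,3) (2,4) for a total of 7 + 4 + 4 + 4 + 1 + 3 + 4 = 27.

27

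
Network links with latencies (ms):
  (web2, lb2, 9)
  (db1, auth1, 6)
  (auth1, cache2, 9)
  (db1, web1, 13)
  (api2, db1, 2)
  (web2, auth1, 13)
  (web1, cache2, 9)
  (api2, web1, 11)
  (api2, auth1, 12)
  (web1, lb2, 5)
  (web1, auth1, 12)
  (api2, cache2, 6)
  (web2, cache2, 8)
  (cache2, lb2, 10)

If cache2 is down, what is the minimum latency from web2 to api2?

21

Comparing a few candidate routes:
web2 - auth1 - db1 - api2: 13 + 6 + 2 = 21
web2 - auth1 - api2: 13 + 12 = 25
web2 - lb2 - web1 - api2: 9 + 5 + 11 = 25
Best route has total 21 ms.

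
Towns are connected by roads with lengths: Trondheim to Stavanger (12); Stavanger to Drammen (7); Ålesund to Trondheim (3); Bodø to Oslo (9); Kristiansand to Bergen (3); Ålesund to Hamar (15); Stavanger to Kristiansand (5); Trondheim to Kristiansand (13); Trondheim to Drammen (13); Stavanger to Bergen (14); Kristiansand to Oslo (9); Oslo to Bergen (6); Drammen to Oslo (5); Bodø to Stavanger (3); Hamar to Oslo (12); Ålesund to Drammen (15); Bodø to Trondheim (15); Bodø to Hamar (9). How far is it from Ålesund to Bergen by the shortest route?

A few of the Ålesund→Bergen routes:
Ålesund → Trondheim → Kristiansand → Bergen: 3 + 13 + 3 = 19
Ålesund → Trondheim → Stavanger → Kristiansand → Bergen: 3 + 12 + 5 + 3 = 23
Ålesund → Trondheim → Drammen → Oslo → Bergen: 3 + 13 + 5 + 6 = 27
Ålesund → Drammen → Oslo → Bergen: 15 + 5 + 6 = 26
Best route has total 19.

19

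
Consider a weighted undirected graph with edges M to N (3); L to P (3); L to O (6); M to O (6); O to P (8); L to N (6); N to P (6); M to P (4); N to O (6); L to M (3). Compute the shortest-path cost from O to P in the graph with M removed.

8

Comparing a few candidate routes:
O -> L -> P: 6 + 3 = 9
O -> N -> P: 6 + 6 = 12
O -> N -> L -> P: 6 + 6 + 3 = 15
O -> P: 8
Best route has total 8.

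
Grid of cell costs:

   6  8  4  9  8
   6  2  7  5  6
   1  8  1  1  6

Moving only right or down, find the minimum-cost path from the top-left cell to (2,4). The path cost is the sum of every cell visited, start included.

Best path: (0,0) -> (1,0) -> (1,1) -> (1,2) -> (2,2) -> (2,3) -> (2,4)
Cost: 6 + 6 + 2 + 7 + 1 + 1 + 6 = 29
For comparison, the top-then-right route costs 47.

29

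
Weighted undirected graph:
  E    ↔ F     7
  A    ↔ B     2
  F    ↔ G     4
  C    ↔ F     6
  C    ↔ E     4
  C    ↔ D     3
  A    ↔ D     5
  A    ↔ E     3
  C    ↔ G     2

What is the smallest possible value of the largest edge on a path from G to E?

Candidate routes:
G -> F -> E: max(4, 7) = 7
G -> C -> D -> A -> E: max(2, 3, 5, 3) = 5
G -> F -> C -> E: max(4, 6, 4) = 6
G -> C -> E: max(2, 4) = 4
G -> F -> C -> D -> A -> E: max(4, 6, 3, 5, 3) = 6
G -> C -> F -> E: max(2, 6, 7) = 7
Best route has worst link 4.

4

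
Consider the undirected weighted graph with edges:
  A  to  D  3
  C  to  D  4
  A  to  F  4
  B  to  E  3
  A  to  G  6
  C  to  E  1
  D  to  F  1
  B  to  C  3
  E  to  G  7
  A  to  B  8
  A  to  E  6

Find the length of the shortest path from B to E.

A few of the B→E routes:
B-A-E: 8 + 6 = 14
B-C-E: 3 + 1 = 4
B-E: 3
B-A-D-C-E: 8 + 3 + 4 + 1 = 16
Best route has total 3.

3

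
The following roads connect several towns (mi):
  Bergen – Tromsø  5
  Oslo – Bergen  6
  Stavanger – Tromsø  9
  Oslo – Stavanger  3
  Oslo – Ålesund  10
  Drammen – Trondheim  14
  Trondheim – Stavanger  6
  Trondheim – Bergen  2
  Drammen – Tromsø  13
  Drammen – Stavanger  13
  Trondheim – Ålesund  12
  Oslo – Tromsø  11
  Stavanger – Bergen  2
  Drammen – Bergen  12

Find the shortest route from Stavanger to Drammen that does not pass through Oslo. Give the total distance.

Some routes from Stavanger to Drammen avoiding Oslo:
Stavanger -> Bergen -> Drammen: 2 + 12 = 14
Stavanger -> Trondheim -> Bergen -> Drammen: 6 + 2 + 12 = 20
Stavanger -> Bergen -> Trondheim -> Drammen: 2 + 2 + 14 = 18
Stavanger -> Drammen: 13
Stavanger -> Trondheim -> Drammen: 6 + 14 = 20
Shortest: 13 mi.

13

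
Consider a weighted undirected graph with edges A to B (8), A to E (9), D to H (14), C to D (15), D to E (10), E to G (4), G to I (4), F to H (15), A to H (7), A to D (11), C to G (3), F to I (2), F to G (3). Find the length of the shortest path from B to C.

Checking several routes:
B-A-E-G-C: 8 + 9 + 4 + 3 = 24
B-A-D-C: 8 + 11 + 15 = 34
B-A-D-E-G-C: 8 + 11 + 10 + 4 + 3 = 36
The minimum is 24.

24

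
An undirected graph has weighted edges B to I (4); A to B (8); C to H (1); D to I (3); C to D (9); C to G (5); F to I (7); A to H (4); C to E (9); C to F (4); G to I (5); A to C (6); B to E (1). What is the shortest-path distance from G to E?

10

Checking several routes:
G-C-A-B-E: 5 + 6 + 8 + 1 = 20
G-C-H-A-B-E: 5 + 1 + 4 + 8 + 1 = 19
G-C-E: 5 + 9 = 14
G-I-B-E: 5 + 4 + 1 = 10
Shortest: 10.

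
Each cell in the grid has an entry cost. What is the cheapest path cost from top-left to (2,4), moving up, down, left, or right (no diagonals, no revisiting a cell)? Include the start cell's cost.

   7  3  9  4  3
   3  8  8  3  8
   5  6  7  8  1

35

One optimal route is (0,0) -> (0,1) -> (0,2) -> (0,3) -> (0,4) -> (1,4) -> (2,4).
Its cost is 7 + 3 + 9 + 4 + 3 + 8 + 1 = 35.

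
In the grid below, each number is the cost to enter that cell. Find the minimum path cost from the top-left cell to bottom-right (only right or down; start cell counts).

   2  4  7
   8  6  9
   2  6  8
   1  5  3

21

One optimal route is (0,0) (1,0) (2,0) (3,0) (3,1) (3,2).
Its cost is 2 + 8 + 2 + 1 + 5 + 3 = 21.
For comparison, the top-then-right route costs 33.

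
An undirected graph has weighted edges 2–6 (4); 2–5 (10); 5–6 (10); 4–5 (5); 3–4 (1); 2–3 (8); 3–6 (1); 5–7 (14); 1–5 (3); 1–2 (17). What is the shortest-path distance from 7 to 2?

24

A few of the 7→2 routes:
7→5→4→3→6→2: 14 + 5 + 1 + 1 + 4 = 25
7→5→2: 14 + 10 = 24
7→5→4→3→2: 14 + 5 + 1 + 8 = 28
Shortest: 24.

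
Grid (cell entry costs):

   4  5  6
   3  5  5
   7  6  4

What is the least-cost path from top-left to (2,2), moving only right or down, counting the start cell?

Best path: (0,0) -> (1,0) -> (1,1) -> (1,2) -> (2,2)
Cost: 4 + 3 + 5 + 5 + 4 = 21
(Top row then right column would cost 24.)

21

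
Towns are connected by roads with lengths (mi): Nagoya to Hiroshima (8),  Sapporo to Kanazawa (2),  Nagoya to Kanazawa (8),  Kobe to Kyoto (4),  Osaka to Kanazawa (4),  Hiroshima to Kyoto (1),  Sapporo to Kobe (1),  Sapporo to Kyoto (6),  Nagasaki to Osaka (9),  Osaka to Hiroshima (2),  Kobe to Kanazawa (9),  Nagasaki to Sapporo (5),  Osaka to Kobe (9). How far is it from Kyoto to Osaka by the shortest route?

Some routes from Kyoto to Osaka:
Kyoto -> Kobe -> Kanazawa -> Osaka: 4 + 9 + 4 = 17
Kyoto -> Kobe -> Osaka: 4 + 9 = 13
Kyoto -> Sapporo -> Kobe -> Osaka: 6 + 1 + 9 = 16
Kyoto -> Sapporo -> Kanazawa -> Osaka: 6 + 2 + 4 = 12
Kyoto -> Kobe -> Sapporo -> Kanazawa -> Osaka: 4 + 1 + 2 + 4 = 11
Kyoto -> Hiroshima -> Osaka: 1 + 2 = 3
Shortest: 3 mi.

3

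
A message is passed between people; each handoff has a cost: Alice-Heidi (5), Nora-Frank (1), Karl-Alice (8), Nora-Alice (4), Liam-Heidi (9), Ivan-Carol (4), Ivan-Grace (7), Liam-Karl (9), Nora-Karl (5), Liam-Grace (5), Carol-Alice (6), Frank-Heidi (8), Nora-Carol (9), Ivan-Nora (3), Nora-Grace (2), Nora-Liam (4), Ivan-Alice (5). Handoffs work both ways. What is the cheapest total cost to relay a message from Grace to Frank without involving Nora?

22

Comparing a few candidate routes:
Grace-Ivan-Carol-Alice-Heidi-Frank: 7 + 4 + 6 + 5 + 8 = 30
Grace-Ivan-Alice-Heidi-Frank: 7 + 5 + 5 + 8 = 25
Grace-Liam-Heidi-Frank: 5 + 9 + 8 = 22
Best route has total 22.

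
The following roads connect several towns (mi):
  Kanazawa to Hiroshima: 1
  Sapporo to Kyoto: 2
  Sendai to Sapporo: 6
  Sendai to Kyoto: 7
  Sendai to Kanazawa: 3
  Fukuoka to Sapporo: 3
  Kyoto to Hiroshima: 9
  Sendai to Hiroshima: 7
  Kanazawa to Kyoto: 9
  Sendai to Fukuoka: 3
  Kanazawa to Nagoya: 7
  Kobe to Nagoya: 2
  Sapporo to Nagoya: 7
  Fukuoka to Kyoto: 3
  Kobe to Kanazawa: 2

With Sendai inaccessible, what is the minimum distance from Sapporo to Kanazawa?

11

Routes from Sapporo to Kanazawa avoiding Sendai:
Sapporo - Nagoya - Kanazawa: 7 + 7 = 14
Sapporo - Fukuoka - Kyoto - Kanazawa: 3 + 3 + 9 = 15
Sapporo - Kyoto - Kanazawa: 2 + 9 = 11
Sapporo - Kyoto - Hiroshima - Kanazawa: 2 + 9 + 1 = 12
Sapporo - Fukuoka - Kyoto - Hiroshima - Kanazawa: 3 + 3 + 9 + 1 = 16
Sapporo - Nagoya - Kobe - Kanazawa: 7 + 2 + 2 = 11
Best route has total 11 mi.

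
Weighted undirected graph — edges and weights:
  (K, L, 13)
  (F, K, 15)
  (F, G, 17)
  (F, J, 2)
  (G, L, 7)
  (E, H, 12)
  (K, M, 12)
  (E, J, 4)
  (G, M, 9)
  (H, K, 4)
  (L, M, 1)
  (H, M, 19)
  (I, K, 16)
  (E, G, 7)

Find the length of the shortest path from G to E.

A few of the G→E routes:
G-L-M-K-H-E: 7 + 1 + 12 + 4 + 12 = 36
G-L-K-H-E: 7 + 13 + 4 + 12 = 36
G-F-J-E: 17 + 2 + 4 = 23
G-E: 7
Shortest: 7.

7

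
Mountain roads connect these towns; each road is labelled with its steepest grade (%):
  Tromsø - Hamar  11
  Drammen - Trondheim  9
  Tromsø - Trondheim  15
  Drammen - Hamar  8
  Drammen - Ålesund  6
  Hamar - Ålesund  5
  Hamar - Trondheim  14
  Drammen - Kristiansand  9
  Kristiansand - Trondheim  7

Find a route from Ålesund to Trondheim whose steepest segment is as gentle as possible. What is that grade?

A few of the Ålesund→Trondheim routes:
Ålesund -> Drammen -> Trondheim: max(6, 9) = 9
Ålesund -> Drammen -> Hamar -> Trondheim: max(6, 8, 14) = 14
Ålesund -> Hamar -> Drammen -> Trondheim: max(5, 8, 9) = 9
Ålesund -> Hamar -> Trondheim: max(5, 14) = 14
Ålesund -> Hamar -> Drammen -> Kristiansand -> Trondheim: max(5, 8, 9, 7) = 9
Ålesund -> Drammen -> Kristiansand -> Trondheim: max(6, 9, 7) = 9
Best route has worst link 9%.

9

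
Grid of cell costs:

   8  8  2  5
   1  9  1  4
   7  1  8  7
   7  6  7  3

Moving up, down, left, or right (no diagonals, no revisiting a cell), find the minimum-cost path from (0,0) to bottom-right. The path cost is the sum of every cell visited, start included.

33

Take (0,0)→(0,1)→(0,2)→(1,2)→(1,3)→(2,3)→(3,3) for a total of 8 + 8 + 2 + 1 + 4 + 7 + 3 = 33.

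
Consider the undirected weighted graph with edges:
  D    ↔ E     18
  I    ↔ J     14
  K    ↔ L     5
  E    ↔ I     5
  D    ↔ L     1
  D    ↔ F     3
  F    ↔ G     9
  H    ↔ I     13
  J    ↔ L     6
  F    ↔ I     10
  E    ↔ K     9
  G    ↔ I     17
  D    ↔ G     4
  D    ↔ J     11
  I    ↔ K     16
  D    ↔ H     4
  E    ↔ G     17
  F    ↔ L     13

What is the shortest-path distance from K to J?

11

Some routes from K to J:
K - L - D - F - I - J: 5 + 1 + 3 + 10 + 14 = 33
K - L - J: 5 + 6 = 11
K - I - J: 16 + 14 = 30
K - L - D - J: 5 + 1 + 11 = 17
K - E - I - J: 9 + 5 + 14 = 28
K - L - F - D - J: 5 + 13 + 3 + 11 = 32
Best route has total 11.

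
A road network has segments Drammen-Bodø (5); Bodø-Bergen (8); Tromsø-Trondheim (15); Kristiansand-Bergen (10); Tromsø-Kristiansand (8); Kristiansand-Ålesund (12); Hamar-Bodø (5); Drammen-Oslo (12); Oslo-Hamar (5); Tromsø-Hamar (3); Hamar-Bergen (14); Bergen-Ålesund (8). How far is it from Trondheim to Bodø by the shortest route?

23

Comparing a few candidate routes:
Trondheim -> Tromsø -> Hamar -> Bergen -> Bodø: 15 + 3 + 14 + 8 = 40
Trondheim -> Tromsø -> Hamar -> Bodø: 15 + 3 + 5 = 23
Trondheim -> Tromsø -> Hamar -> Oslo -> Drammen -> Bodø: 15 + 3 + 5 + 12 + 5 = 40
Best route has total 23 km.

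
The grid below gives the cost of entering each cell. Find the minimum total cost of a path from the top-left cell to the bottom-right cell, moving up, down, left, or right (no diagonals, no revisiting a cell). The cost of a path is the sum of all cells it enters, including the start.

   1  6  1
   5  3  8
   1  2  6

Best path: (0,0) → (1,0) → (2,0) → (2,1) → (2,2)
Cost: 1 + 5 + 1 + 2 + 6 = 15

15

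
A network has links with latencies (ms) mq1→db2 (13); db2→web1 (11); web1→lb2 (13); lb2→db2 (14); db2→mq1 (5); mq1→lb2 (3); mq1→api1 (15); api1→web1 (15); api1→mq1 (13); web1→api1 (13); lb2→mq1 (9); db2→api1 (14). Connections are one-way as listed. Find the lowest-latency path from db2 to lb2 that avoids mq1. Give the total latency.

Routes from db2 to lb2 avoiding mq1:
db2 - web1 - lb2: 11 + 13 = 24
db2 - api1 - web1 - lb2: 14 + 15 + 13 = 42
The minimum is 24 ms.

24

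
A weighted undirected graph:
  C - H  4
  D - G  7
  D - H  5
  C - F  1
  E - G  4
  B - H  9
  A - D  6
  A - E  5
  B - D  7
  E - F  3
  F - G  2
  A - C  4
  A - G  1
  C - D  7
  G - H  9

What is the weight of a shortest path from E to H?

8

Checking several routes:
E -> G -> H: 4 + 9 = 13
E -> G -> A -> C -> H: 4 + 1 + 4 + 4 = 13
E -> F -> C -> H: 3 + 1 + 4 = 8
E -> A -> G -> F -> C -> H: 5 + 1 + 2 + 1 + 4 = 13
E -> G -> F -> C -> H: 4 + 2 + 1 + 4 = 11
The minimum is 8.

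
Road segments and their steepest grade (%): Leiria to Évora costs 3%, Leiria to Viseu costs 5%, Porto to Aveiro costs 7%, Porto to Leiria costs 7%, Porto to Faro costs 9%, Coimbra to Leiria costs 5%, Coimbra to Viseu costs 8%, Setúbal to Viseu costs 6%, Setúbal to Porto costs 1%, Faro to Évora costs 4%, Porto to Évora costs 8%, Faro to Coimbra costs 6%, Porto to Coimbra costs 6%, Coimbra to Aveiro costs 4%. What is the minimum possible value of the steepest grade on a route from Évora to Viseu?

Comparing a few candidate routes:
Évora → Faro → Coimbra → Leiria → Viseu: max(4, 6, 5, 5) = 6
Évora → Leiria → Coimbra → Porto → Setúbal → Viseu: max(3, 5, 6, 1, 6) = 6
Évora → Faro → Coimbra → Porto → Leiria → Viseu: max(4, 6, 6, 7, 5) = 7
Évora → Leiria → Viseu: max(3, 5) = 5
Évora → Faro → Coimbra → Porto → Setúbal → Viseu: max(4, 6, 6, 1, 6) = 6
The minimum achievable maximum is 5%.

5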